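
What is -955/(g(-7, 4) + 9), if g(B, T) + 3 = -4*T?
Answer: 191/2 ≈ 95.500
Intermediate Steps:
g(B, T) = -3 - 4*T
-955/(g(-7, 4) + 9) = -955/((-3 - 4*4) + 9) = -955/((-3 - 16) + 9) = -955/(-19 + 9) = -955/(-10) = -955*(-⅒) = 191/2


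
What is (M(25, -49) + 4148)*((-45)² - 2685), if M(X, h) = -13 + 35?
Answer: -2752200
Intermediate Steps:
M(X, h) = 22
(M(25, -49) + 4148)*((-45)² - 2685) = (22 + 4148)*((-45)² - 2685) = 4170*(2025 - 2685) = 4170*(-660) = -2752200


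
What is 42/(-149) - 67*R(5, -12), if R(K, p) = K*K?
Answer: -249617/149 ≈ -1675.3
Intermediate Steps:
R(K, p) = K²
42/(-149) - 67*R(5, -12) = 42/(-149) - 67*5² = 42*(-1/149) - 67*25 = -42/149 - 1675 = -249617/149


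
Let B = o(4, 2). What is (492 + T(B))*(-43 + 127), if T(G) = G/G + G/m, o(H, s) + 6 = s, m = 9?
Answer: 124124/3 ≈ 41375.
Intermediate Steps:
o(H, s) = -6 + s
B = -4 (B = -6 + 2 = -4)
T(G) = 1 + G/9 (T(G) = G/G + G/9 = 1 + G*(⅑) = 1 + G/9)
(492 + T(B))*(-43 + 127) = (492 + (1 + (⅑)*(-4)))*(-43 + 127) = (492 + (1 - 4/9))*84 = (492 + 5/9)*84 = (4433/9)*84 = 124124/3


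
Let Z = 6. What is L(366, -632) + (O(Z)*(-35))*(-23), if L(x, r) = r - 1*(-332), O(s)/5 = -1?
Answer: -4325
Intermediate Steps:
O(s) = -5 (O(s) = 5*(-1) = -5)
L(x, r) = 332 + r (L(x, r) = r + 332 = 332 + r)
L(366, -632) + (O(Z)*(-35))*(-23) = (332 - 632) - 5*(-35)*(-23) = -300 + 175*(-23) = -300 - 4025 = -4325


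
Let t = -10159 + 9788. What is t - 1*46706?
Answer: -47077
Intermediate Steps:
t = -371
t - 1*46706 = -371 - 1*46706 = -371 - 46706 = -47077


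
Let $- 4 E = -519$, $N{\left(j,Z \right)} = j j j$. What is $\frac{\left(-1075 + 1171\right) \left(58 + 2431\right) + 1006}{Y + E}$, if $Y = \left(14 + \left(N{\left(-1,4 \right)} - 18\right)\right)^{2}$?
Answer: $\frac{959800}{619} \approx 1550.6$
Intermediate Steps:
$N{\left(j,Z \right)} = j^{3}$ ($N{\left(j,Z \right)} = j^{2} j = j^{3}$)
$E = \frac{519}{4}$ ($E = \left(- \frac{1}{4}\right) \left(-519\right) = \frac{519}{4} \approx 129.75$)
$Y = 25$ ($Y = \left(14 + \left(\left(-1\right)^{3} - 18\right)\right)^{2} = \left(14 - 19\right)^{2} = \left(-5\right)^{2} = 25$)
$\frac{\left(-1075 + 1171\right) \left(58 + 2431\right) + 1006}{Y + E} = \frac{\left(-1075 + 1171\right) \left(58 + 2431\right) + 1006}{25 + \frac{519}{4}} = \frac{96 \cdot 2489 + 1006}{\frac{619}{4}} = \left(238944 + 1006\right) \frac{4}{619} = 239950 \cdot \frac{4}{619} = \frac{959800}{619}$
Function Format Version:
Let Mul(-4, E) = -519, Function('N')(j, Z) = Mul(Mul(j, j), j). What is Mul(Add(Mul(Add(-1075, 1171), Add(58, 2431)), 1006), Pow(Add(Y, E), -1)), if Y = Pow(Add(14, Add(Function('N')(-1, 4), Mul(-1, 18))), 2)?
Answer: Rational(959800, 619) ≈ 1550.6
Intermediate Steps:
Function('N')(j, Z) = Pow(j, 3) (Function('N')(j, Z) = Mul(Pow(j, 2), j) = Pow(j, 3))
E = Rational(519, 4) (E = Mul(Rational(-1, 4), -519) = Rational(519, 4) ≈ 129.75)
Y = 25 (Y = Pow(Add(14, Add(Pow(-1, 3), Mul(-1, 18))), 2) = Pow(Add(14, Add(-1, -18)), 2) = Pow(Add(14, -19), 2) = Pow(-5, 2) = 25)
Mul(Add(Mul(Add(-1075, 1171), Add(58, 2431)), 1006), Pow(Add(Y, E), -1)) = Mul(Add(Mul(Add(-1075, 1171), Add(58, 2431)), 1006), Pow(Add(25, Rational(519, 4)), -1)) = Mul(Add(Mul(96, 2489), 1006), Pow(Rational(619, 4), -1)) = Mul(Add(238944, 1006), Rational(4, 619)) = Mul(239950, Rational(4, 619)) = Rational(959800, 619)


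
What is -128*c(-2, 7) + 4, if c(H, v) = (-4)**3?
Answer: 8196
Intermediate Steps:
c(H, v) = -64
-128*c(-2, 7) + 4 = -128*(-64) + 4 = 8192 + 4 = 8196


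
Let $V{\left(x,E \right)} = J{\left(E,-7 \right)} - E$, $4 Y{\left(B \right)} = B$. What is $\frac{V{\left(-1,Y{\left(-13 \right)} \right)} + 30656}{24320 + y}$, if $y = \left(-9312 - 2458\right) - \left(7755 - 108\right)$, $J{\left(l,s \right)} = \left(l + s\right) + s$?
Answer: $\frac{30642}{4903} \approx 6.2496$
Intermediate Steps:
$Y{\left(B \right)} = \frac{B}{4}$
$J{\left(l,s \right)} = l + 2 s$
$V{\left(x,E \right)} = -14$ ($V{\left(x,E \right)} = \left(E + 2 \left(-7\right)\right) - E = \left(E - 14\right) - E = \left(-14 + E\right) - E = -14$)
$y = -19417$ ($y = -11770 - 7647 = -19417$)
$\frac{V{\left(-1,Y{\left(-13 \right)} \right)} + 30656}{24320 + y} = \frac{-14 + 30656}{24320 - 19417} = \frac{30642}{4903}$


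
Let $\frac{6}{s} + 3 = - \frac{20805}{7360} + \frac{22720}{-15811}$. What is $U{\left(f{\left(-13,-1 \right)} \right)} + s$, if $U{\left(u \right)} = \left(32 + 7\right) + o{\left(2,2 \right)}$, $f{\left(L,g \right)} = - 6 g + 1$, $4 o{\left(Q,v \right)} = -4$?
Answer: $\frac{6284439154}{169054787} \approx 37.174$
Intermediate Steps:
$o{\left(Q,v \right)} = -1$ ($o{\left(Q,v \right)} = \frac{1}{4} \left(-4\right) = -1$)
$f{\left(L,g \right)} = 1 - 6 g$
$U{\left(u \right)} = 38$ ($U{\left(u \right)} = \left(32 + 7\right) - 1 = 39 - 1 = 38$)
$s = - \frac{139642752}{169054787}$ ($s = \frac{6}{-3 + \left(- \frac{20805}{7360} + \frac{22720}{-15811}\right)} = \frac{6}{-3 + \left(\left(-20805\right) \frac{1}{7360} + 22720 \left(- \frac{1}{15811}\right)\right)} = \frac{6}{-3 - \frac{99233411}{23273792}} = \frac{6}{- \frac{169054787}{23273792}} = 6 \left(- \frac{23273792}{169054787}\right) = - \frac{139642752}{169054787} \approx -0.82602$)
$U{\left(f{\left(-13,-1 \right)} \right)} + s = 38 - \frac{139642752}{169054787} = \frac{6284439154}{169054787}$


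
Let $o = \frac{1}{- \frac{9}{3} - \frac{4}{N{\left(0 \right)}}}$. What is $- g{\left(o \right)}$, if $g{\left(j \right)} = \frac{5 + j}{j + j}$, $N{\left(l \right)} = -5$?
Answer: $5$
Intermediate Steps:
$o = - \frac{5}{11}$ ($o = \frac{1}{- \frac{9}{3} - \frac{4}{-5}} = \frac{1}{\left(-9\right) \frac{1}{3} - - \frac{4}{5}} = \frac{1}{-3 + \frac{4}{5}} = \frac{1}{- \frac{11}{5}} = - \frac{5}{11} \approx -0.45455$)
$g{\left(j \right)} = \frac{5 + j}{2 j}$
$- g{\left(o \right)} = - \frac{5 - \frac{5}{11}}{2 \left(- \frac{5}{11}\right)} = - \frac{\left(-11\right) 50}{2 \cdot 5 \cdot 11} = \left(-1\right) \left(-5\right) = 5$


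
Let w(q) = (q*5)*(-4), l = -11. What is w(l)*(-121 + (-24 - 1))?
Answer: -32120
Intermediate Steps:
w(q) = -20*q (w(q) = (5*q)*(-4) = -20*q)
w(l)*(-121 + (-24 - 1)) = (-20*(-11))*(-121 + (-24 - 1)) = 220*(-121 - 25) = 220*(-146) = -32120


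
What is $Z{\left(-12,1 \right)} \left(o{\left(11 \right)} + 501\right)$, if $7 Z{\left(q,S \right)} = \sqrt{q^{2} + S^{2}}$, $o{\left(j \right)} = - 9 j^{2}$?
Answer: $- 84 \sqrt{145} \approx -1011.5$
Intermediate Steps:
$Z{\left(q,S \right)} = \frac{\sqrt{S^{2} + q^{2}}}{7}$ ($Z{\left(q,S \right)} = \frac{\sqrt{q^{2} + S^{2}}}{7} = \frac{\sqrt{S^{2} + q^{2}}}{7}$)
$Z{\left(-12,1 \right)} \left(o{\left(11 \right)} + 501\right) = \frac{\sqrt{1^{2} + \left(-12\right)^{2}}}{7} \left(- 9 \cdot 11^{2} + 501\right) = \frac{\sqrt{1 + 144}}{7} \left(\left(-9\right) 121 + 501\right) = \frac{\sqrt{145}}{7} \left(-1089 + 501\right) = \frac{\sqrt{145}}{7} \left(-588\right) = - 84 \sqrt{145}$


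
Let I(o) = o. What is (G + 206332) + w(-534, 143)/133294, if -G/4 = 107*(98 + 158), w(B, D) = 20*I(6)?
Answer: 6449030368/66647 ≈ 96764.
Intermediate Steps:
w(B, D) = 120 (w(B, D) = 20*6 = 120)
G = -109568 (G = -428*(98 + 158) = -428*256 = -4*27392 = -109568)
(G + 206332) + w(-534, 143)/133294 = (-109568 + 206332) + 120/133294 = 96764 + 120*(1/133294) = 96764 + 60/66647 = 6449030368/66647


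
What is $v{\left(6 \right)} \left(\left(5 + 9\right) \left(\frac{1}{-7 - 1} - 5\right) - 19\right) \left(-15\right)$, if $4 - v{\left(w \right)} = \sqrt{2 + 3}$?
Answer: $5445 - \frac{5445 \sqrt{5}}{4} \approx 2401.2$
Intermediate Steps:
$v{\left(w \right)} = 4 - \sqrt{5}$ ($v{\left(w \right)} = 4 - \sqrt{2 + 3} = 4 - \sqrt{5}$)
$v{\left(6 \right)} \left(\left(5 + 9\right) \left(\frac{1}{-7 - 1} - 5\right) - 19\right) \left(-15\right) = \left(4 - \sqrt{5}\right) \left(\left(5 + 9\right) \left(\frac{1}{-7 - 1} - 5\right) - 19\right) \left(-15\right) = \left(4 - \sqrt{5}\right) \left(14 \left(\frac{1}{-8} - 5\right) - 19\right) \left(-15\right) = \left(4 - \sqrt{5}\right) \left(14 \left(- \frac{1}{8} - 5\right) - 19\right) \left(-15\right) = \left(4 - \sqrt{5}\right) \left(14 \left(- \frac{41}{8}\right) - 19\right) \left(-15\right) = \left(4 - \sqrt{5}\right) \left(- \frac{287}{4} - 19\right) \left(-15\right) = \left(4 - \sqrt{5}\right) \left(- \frac{363}{4}\right) \left(-15\right) = \left(-363 + \frac{363 \sqrt{5}}{4}\right) \left(-15\right) = 5445 - \frac{5445 \sqrt{5}}{4}$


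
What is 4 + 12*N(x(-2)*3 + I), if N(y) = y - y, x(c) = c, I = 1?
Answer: 4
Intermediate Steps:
N(y) = 0
4 + 12*N(x(-2)*3 + I) = 4 + 12*0 = 4 + 0 = 4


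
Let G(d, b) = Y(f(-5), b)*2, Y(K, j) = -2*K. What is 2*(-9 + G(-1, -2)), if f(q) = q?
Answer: 22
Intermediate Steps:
G(d, b) = 20 (G(d, b) = -2*(-5)*2 = 10*2 = 20)
2*(-9 + G(-1, -2)) = 2*(-9 + 20) = 2*11 = 22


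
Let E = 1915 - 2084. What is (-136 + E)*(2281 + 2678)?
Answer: -1512495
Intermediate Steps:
E = -169
(-136 + E)*(2281 + 2678) = (-136 - 169)*(2281 + 2678) = -305*4959 = -1512495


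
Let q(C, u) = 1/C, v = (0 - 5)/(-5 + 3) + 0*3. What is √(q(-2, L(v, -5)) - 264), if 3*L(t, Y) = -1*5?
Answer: 23*I*√2/2 ≈ 16.263*I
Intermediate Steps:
v = 5/2 (v = -5/(-2) + 0 = -5*(-½) + 0 = 5/2 + 0 = 5/2 ≈ 2.5000)
L(t, Y) = -5/3 (L(t, Y) = (-1*5)/3 = (⅓)*(-5) = -5/3)
√(q(-2, L(v, -5)) - 264) = √(1/(-2) - 264) = √(-½ - 264) = √(-529/2) = 23*I*√2/2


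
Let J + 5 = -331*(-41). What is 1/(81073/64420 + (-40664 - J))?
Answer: -64420/3493415527 ≈ -1.8440e-5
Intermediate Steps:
J = 13566 (J = -5 - 331*(-41) = -5 + 13571 = 13566)
1/(81073/64420 + (-40664 - J)) = 1/(81073/64420 + (-40664 - 1*13566)) = 1/(81073*(1/64420) + (-40664 - 13566)) = 1/(81073/64420 - 54230) = 1/(-3493415527/64420) = -64420/3493415527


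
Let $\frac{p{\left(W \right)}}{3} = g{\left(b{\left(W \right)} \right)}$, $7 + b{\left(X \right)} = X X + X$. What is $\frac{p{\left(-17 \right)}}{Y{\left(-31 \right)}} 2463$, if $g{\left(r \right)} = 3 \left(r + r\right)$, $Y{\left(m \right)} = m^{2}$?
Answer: $\frac{11748510}{961} \approx 12225.0$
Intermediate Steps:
$b{\left(X \right)} = -7 + X + X^{2}$ ($b{\left(X \right)} = -7 + \left(X X + X\right) = -7 + \left(X^{2} + X\right) = -7 + \left(X + X^{2}\right) = -7 + X + X^{2}$)
$g{\left(r \right)} = 6 r$ ($g{\left(r \right)} = 3 \cdot 2 r = 6 r$)
$p{\left(W \right)} = -126 + 18 W + 18 W^{2}$ ($p{\left(W \right)} = 3 \cdot 6 \left(-7 + W + W^{2}\right) = 3 \left(-42 + 6 W + 6 W^{2}\right) = -126 + 18 W + 18 W^{2}$)
$\frac{p{\left(-17 \right)}}{Y{\left(-31 \right)}} 2463 = \frac{-126 + 18 \left(-17\right) + 18 \left(-17\right)^{2}}{\left(-31\right)^{2}} \cdot 2463 = \frac{-126 - 306 + 18 \cdot 289}{961} \cdot 2463 = \left(-126 - 306 + 5202\right) \frac{1}{961} \cdot 2463 = 4770 \cdot \frac{1}{961} \cdot 2463 = \frac{4770}{961} \cdot 2463 = \frac{11748510}{961}$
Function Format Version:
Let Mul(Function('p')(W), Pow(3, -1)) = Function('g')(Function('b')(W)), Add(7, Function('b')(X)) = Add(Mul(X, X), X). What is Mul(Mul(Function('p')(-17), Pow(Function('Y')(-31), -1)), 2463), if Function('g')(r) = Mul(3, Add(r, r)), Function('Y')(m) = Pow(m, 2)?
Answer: Rational(11748510, 961) ≈ 12225.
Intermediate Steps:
Function('b')(X) = Add(-7, X, Pow(X, 2)) (Function('b')(X) = Add(-7, Add(Mul(X, X), X)) = Add(-7, Add(Pow(X, 2), X)) = Add(-7, Add(X, Pow(X, 2))) = Add(-7, X, Pow(X, 2)))
Function('g')(r) = Mul(6, r) (Function('g')(r) = Mul(3, Mul(2, r)) = Mul(6, r))
Function('p')(W) = Add(-126, Mul(18, W), Mul(18, Pow(W, 2))) (Function('p')(W) = Mul(3, Mul(6, Add(-7, W, Pow(W, 2)))) = Mul(3, Add(-42, Mul(6, W), Mul(6, Pow(W, 2)))) = Add(-126, Mul(18, W), Mul(18, Pow(W, 2))))
Mul(Mul(Function('p')(-17), Pow(Function('Y')(-31), -1)), 2463) = Mul(Mul(Add(-126, Mul(18, -17), Mul(18, Pow(-17, 2))), Pow(Pow(-31, 2), -1)), 2463) = Mul(Mul(Add(-126, -306, Mul(18, 289)), Pow(961, -1)), 2463) = Mul(Mul(Add(-126, -306, 5202), Rational(1, 961)), 2463) = Mul(Mul(4770, Rational(1, 961)), 2463) = Mul(Rational(4770, 961), 2463) = Rational(11748510, 961)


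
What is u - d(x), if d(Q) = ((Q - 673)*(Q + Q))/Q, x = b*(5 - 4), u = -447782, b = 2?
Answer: -446440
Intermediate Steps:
x = 2 (x = 2*(5 - 4) = 2*1 = 2)
d(Q) = -1346 + 2*Q (d(Q) = ((-673 + Q)*(2*Q))/Q = (2*Q*(-673 + Q))/Q = -1346 + 2*Q)
u - d(x) = -447782 - (-1346 + 2*2) = -447782 - (-1346 + 4) = -447782 - 1*(-1342) = -447782 + 1342 = -446440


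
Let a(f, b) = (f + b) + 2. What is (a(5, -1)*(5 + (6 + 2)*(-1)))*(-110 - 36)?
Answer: 2628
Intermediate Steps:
a(f, b) = 2 + b + f (a(f, b) = (b + f) + 2 = 2 + b + f)
(a(5, -1)*(5 + (6 + 2)*(-1)))*(-110 - 36) = ((2 - 1 + 5)*(5 + (6 + 2)*(-1)))*(-110 - 36) = (6*(5 + 8*(-1)))*(-146) = (6*(5 - 8))*(-146) = (6*(-3))*(-146) = -18*(-146) = 2628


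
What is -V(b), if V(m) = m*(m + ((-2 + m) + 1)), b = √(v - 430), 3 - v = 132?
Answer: 1118 + I*√559 ≈ 1118.0 + 23.643*I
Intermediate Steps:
v = -129 (v = 3 - 1*132 = 3 - 132 = -129)
b = I*√559 (b = √(-129 - 430) = √(-559) = I*√559 ≈ 23.643*I)
V(m) = m*(-1 + 2*m) (V(m) = m*(m + (-1 + m)) = m*(-1 + 2*m))
-V(b) = -I*√559*(-1 + 2*(I*√559)) = -I*√559*(-1 + 2*I*√559)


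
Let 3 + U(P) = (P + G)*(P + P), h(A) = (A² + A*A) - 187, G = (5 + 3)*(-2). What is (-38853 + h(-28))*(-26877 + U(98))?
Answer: 404997376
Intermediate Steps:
G = -16 (G = 8*(-2) = -16)
h(A) = -187 + 2*A² (h(A) = (A² + A²) - 187 = 2*A² - 187 = -187 + 2*A²)
U(P) = -3 + 2*P*(-16 + P) (U(P) = -3 + (P - 16)*(P + P) = -3 + (-16 + P)*(2*P) = -3 + 2*P*(-16 + P))
(-38853 + h(-28))*(-26877 + U(98)) = (-38853 + (-187 + 2*(-28)²))*(-26877 + (-3 - 32*98 + 2*98²)) = (-38853 + (-187 + 2*784))*(-26877 + (-3 - 3136 + 2*9604)) = (-38853 + (-187 + 1568))*(-26877 + (-3 - 3136 + 19208)) = (-38853 + 1381)*(-26877 + 16069) = -37472*(-10808) = 404997376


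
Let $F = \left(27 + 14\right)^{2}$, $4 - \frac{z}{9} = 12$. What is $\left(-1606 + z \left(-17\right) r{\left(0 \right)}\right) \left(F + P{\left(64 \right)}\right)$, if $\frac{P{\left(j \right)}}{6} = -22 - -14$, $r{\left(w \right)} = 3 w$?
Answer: $-2622598$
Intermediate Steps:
$z = -72$ ($z = 36 - 108 = -72$)
$F = 1681$ ($F = 41^{2} = 1681$)
$P{\left(j \right)} = -48$ ($P{\left(j \right)} = 6 \left(-22 - -14\right) = 6 \left(-22 + 14\right) = 6 \left(-8\right) = -48$)
$\left(-1606 + z \left(-17\right) r{\left(0 \right)}\right) \left(F + P{\left(64 \right)}\right) = \left(-1606 + \left(-72\right) \left(-17\right) 3 \cdot 0\right) \left(1681 - 48\right) = \left(-1606 + 1224 \cdot 0\right) 1633 = \left(-1606 + 0\right) 1633 = \left(-1606\right) 1633 = -2622598$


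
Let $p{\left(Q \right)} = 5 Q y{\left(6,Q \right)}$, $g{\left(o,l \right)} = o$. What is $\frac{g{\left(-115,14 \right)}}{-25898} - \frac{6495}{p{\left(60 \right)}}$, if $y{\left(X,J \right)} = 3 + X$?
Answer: $- \frac{243329}{101340} \approx -2.4011$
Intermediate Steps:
$p{\left(Q \right)} = 45 Q$ ($p{\left(Q \right)} = 5 Q \left(3 + 6\right) = 5 Q 9 = 45 Q$)
$\frac{g{\left(-115,14 \right)}}{-25898} - \frac{6495}{p{\left(60 \right)}} = - \frac{115}{-25898} - \frac{6495}{45 \cdot 60} = \left(-115\right) \left(- \frac{1}{25898}\right) - \frac{6495}{2700} = \frac{5}{1126} - \frac{433}{180} = - \frac{243329}{101340}$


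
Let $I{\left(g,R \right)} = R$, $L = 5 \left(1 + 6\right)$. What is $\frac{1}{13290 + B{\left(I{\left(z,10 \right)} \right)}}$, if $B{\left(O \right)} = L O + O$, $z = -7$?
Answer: $\frac{1}{13650} \approx 7.326 \cdot 10^{-5}$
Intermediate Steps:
$L = 35$ ($L = 5 \cdot 7 = 35$)
$B{\left(O \right)} = 36 O$ ($B{\left(O \right)} = 35 O + O = 36 O$)
$\frac{1}{13290 + B{\left(I{\left(z,10 \right)} \right)}} = \frac{1}{13290 + 36 \cdot 10} = \frac{1}{13290 + 360} = \frac{1}{13650}$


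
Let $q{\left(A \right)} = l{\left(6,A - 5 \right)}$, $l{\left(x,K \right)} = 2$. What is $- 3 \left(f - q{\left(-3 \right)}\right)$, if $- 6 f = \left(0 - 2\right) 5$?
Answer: $1$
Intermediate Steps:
$q{\left(A \right)} = 2$
$f = \frac{5}{3}$ ($f = - \frac{\left(0 - 2\right) 5}{6} = - \frac{\left(-2\right) 5}{6} = \left(- \frac{1}{6}\right) \left(-10\right) = \frac{5}{3} \approx 1.6667$)
$- 3 \left(f - q{\left(-3 \right)}\right) = - 3 \left(\frac{5}{3} - 2\right) = \left(-3\right) \left(- \frac{1}{3}\right) = 1$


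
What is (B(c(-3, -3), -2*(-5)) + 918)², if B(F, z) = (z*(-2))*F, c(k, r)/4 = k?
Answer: 1340964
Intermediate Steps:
c(k, r) = 4*k
B(F, z) = -2*F*z (B(F, z) = (-2*z)*F = -2*F*z)
(B(c(-3, -3), -2*(-5)) + 918)² = (-2*4*(-3)*(-2*(-5)) + 918)² = (-2*(-12)*10 + 918)² = (240 + 918)² = 1158² = 1340964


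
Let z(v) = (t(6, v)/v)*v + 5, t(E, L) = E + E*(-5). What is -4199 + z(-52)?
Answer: -4218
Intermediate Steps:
t(E, L) = -4*E (t(E, L) = E - 5*E = -4*E)
z(v) = -19 (z(v) = ((-4*6)/v)*v + 5 = (-24/v)*v + 5 = -24 + 5 = -19)
-4199 + z(-52) = -4199 - 19 = -4218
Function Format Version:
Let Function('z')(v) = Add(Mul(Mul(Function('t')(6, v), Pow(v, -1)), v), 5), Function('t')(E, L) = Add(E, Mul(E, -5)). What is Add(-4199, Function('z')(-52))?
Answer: -4218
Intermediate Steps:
Function('t')(E, L) = Mul(-4, E) (Function('t')(E, L) = Add(E, Mul(-5, E)) = Mul(-4, E))
Function('z')(v) = -19 (Function('z')(v) = Add(Mul(Mul(Mul(-4, 6), Pow(v, -1)), v), 5) = Add(Mul(Mul(-24, Pow(v, -1)), v), 5) = Add(-24, 5) = -19)
Add(-4199, Function('z')(-52)) = Add(-4199, -19) = -4218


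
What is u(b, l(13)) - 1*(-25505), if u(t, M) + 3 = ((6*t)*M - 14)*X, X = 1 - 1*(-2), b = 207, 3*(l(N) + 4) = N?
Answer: 26702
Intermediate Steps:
l(N) = -4 + N/3
X = 3 (X = 1 + 2 = 3)
u(t, M) = -45 + 18*M*t (u(t, M) = -3 + ((6*t)*M - 14)*3 = -3 + (6*M*t - 14)*3 = -3 + (-14 + 6*M*t)*3 = -3 + (-42 + 18*M*t) = -45 + 18*M*t)
u(b, l(13)) - 1*(-25505) = (-45 + 18*(-4 + (1/3)*13)*207) - 1*(-25505) = (-45 + 18*(-4 + 13/3)*207) + 25505 = (-45 + 18*(1/3)*207) + 25505 = (-45 + 1242) + 25505 = 1197 + 25505 = 26702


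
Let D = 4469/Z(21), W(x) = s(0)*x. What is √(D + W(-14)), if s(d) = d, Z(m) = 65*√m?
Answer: 21^(¾)*√290485/1365 ≈ 3.8734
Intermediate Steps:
W(x) = 0 (W(x) = 0*x = 0)
D = 4469*√21/1365 (D = 4469/((65*√21)) = 4469*(√21/1365) = 4469*√21/1365 ≈ 15.003)
√(D + W(-14)) = √(4469*√21/1365 + 0) = √(4469*√21/1365) = 65^(¼)*1365^(¾)*(21*√290485)/1863225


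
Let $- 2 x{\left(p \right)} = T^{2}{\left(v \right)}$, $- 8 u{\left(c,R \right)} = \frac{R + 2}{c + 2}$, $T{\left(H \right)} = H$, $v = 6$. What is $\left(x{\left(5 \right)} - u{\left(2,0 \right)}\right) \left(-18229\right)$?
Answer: $\frac{5231723}{16} \approx 3.2698 \cdot 10^{5}$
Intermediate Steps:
$u{\left(c,R \right)} = - \frac{2 + R}{8 \left(2 + c\right)}$ ($u{\left(c,R \right)} = - \frac{\left(R + 2\right) \frac{1}{c + 2}}{8} = - \frac{\left(2 + R\right) \frac{1}{2 + c}}{8} = - \frac{\frac{1}{2 + c} \left(2 + R\right)}{8} = - \frac{2 + R}{8 \left(2 + c\right)}$)
$x{\left(p \right)} = -18$ ($x{\left(p \right)} = - \frac{6^{2}}{2} = \left(- \frac{1}{2}\right) 36 = -18$)
$\left(x{\left(5 \right)} - u{\left(2,0 \right)}\right) \left(-18229\right) = \left(-18 - \frac{-2 - 0}{8 \left(2 + 2\right)}\right) \left(-18229\right) = \left(-18 - \frac{-2 + 0}{8 \cdot 4}\right) \left(-18229\right) = \left(-18 - \frac{1}{8} \cdot \frac{1}{4} \left(-2\right)\right) \left(-18229\right) = \left(-18 - - \frac{1}{16}\right) \left(-18229\right) = \left(-18 + \frac{1}{16}\right) \left(-18229\right) = \left(- \frac{287}{16}\right) \left(-18229\right) = \frac{5231723}{16}$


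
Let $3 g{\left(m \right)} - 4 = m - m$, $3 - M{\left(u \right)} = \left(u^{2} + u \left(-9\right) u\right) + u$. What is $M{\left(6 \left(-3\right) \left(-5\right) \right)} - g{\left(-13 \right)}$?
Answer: $\frac{194135}{3} \approx 64712.0$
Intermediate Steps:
$M{\left(u \right)} = 3 - u + 8 u^{2}$ ($M{\left(u \right)} = 3 - \left(\left(u^{2} + u \left(-9\right) u\right) + u\right) = 3 - \left(\left(u^{2} + - 9 u u\right) + u\right) = 3 - \left(\left(u^{2} - 9 u^{2}\right) + u\right) = 3 - \left(- 8 u^{2} + u\right) = 3 - \left(u - 8 u^{2}\right) = 3 + \left(- u + 8 u^{2}\right) = 3 - u + 8 u^{2}$)
$g{\left(m \right)} = \frac{4}{3}$ ($g{\left(m \right)} = \frac{4}{3} + \frac{m - m}{3} = \frac{4}{3} + \frac{1}{3} \cdot 0 = \frac{4}{3} + 0 = \frac{4}{3}$)
$M{\left(6 \left(-3\right) \left(-5\right) \right)} - g{\left(-13 \right)} = \left(3 - 6 \left(-3\right) \left(-5\right) + 8 \left(6 \left(-3\right) \left(-5\right)\right)^{2}\right) - \frac{4}{3} = \left(3 - \left(-18\right) \left(-5\right) + 8 \left(\left(-18\right) \left(-5\right)\right)^{2}\right) - \frac{4}{3} = \left(3 - 90 + 8 \cdot 90^{2}\right) - \frac{4}{3} = \left(3 - 90 + 8 \cdot 8100\right) - \frac{4}{3} = \left(3 - 90 + 64800\right) - \frac{4}{3} = 64713 - \frac{4}{3} = \frac{194135}{3}$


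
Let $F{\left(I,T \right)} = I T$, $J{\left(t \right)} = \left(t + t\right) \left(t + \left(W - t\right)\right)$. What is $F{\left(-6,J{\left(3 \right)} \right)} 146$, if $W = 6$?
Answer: $-31536$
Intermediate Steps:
$J{\left(t \right)} = 12 t$ ($J{\left(t \right)} = \left(t + t\right) \left(t - \left(-6 + t\right)\right) = 2 t 6 = 12 t$)
$F{\left(-6,J{\left(3 \right)} \right)} 146 = - 6 \cdot 12 \cdot 3 \cdot 146 = \left(-6\right) 36 \cdot 146 = \left(-216\right) 146 = -31536$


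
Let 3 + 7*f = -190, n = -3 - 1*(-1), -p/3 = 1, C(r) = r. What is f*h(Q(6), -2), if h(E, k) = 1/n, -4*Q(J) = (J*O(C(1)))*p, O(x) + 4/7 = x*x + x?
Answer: 193/14 ≈ 13.786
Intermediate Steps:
p = -3 (p = -3*1 = -3)
O(x) = -4/7 + x + x² (O(x) = -4/7 + (x*x + x) = -4/7 + (x² + x) = -4/7 + (x + x²) = -4/7 + x + x²)
Q(J) = 15*J/14 (Q(J) = -J*(-4/7 + 1 + 1²)*(-3)/4 = -J*(-4/7 + 1 + 1)*(-3)/4 = -J*(10/7)*(-3)/4 = -10*J/7*(-3)/4 = -(-15)*J/14 = 15*J/14)
n = -2 (n = -3 + 1 = -2)
h(E, k) = -½ (h(E, k) = 1/(-2) = -½)
f = -193/7 (f = -3/7 + (⅐)*(-190) = -3/7 - 190/7 = -193/7 ≈ -27.571)
f*h(Q(6), -2) = -193/7*(-½) = 193/14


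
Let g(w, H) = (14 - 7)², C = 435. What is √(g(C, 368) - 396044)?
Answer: I*√395995 ≈ 629.28*I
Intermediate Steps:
g(w, H) = 49 (g(w, H) = 7² = 49)
√(g(C, 368) - 396044) = √(49 - 396044) = √(-395995) = I*√395995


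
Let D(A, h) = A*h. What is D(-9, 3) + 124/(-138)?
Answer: -1925/69 ≈ -27.899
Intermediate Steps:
D(-9, 3) + 124/(-138) = -9*3 + 124/(-138) = -27 + 124*(-1/138) = -27 - 62/69 = -1925/69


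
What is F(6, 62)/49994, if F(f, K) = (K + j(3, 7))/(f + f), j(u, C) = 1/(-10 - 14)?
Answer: 1487/14398272 ≈ 0.00010328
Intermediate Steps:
j(u, C) = -1/24 (j(u, C) = 1/(-24) = -1/24)
F(f, K) = (-1/24 + K)/(2*f) (F(f, K) = (K - 1/24)/(f + f) = (-1/24 + K)/((2*f)) = (-1/24 + K)*(1/(2*f)) = (-1/24 + K)/(2*f))
F(6, 62)/49994 = ((1/48)*(-1 + 24*62)/6)/49994 = ((1/48)*(⅙)*(-1 + 1488))*(1/49994) = ((1/48)*(⅙)*1487)*(1/49994) = (1487/288)*(1/49994) = 1487/14398272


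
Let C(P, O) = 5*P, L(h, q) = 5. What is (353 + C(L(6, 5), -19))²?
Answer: 142884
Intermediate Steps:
(353 + C(L(6, 5), -19))² = (353 + 5*5)² = (353 + 25)² = 378² = 142884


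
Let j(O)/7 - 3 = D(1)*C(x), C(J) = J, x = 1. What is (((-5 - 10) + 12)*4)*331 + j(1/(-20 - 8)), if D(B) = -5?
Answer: -3986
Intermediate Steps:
j(O) = -14 (j(O) = 21 + 7*(-5*1) = 21 + 7*(-5) = 21 - 35 = -14)
(((-5 - 10) + 12)*4)*331 + j(1/(-20 - 8)) = (((-5 - 10) + 12)*4)*331 - 14 = ((-15 + 12)*4)*331 - 14 = -3*4*331 - 14 = -12*331 - 14 = -3972 - 14 = -3986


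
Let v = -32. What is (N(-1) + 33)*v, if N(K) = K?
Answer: -1024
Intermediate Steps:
(N(-1) + 33)*v = (-1 + 33)*(-32) = 32*(-32) = -1024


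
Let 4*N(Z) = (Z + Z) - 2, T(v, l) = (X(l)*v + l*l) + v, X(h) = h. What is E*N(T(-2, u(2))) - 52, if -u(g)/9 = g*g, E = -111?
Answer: -151619/2 ≈ -75810.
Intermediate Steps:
u(g) = -9*g**2 (u(g) = -9*g*g = -9*g**2)
T(v, l) = v + l**2 + l*v (T(v, l) = (l*v + l*l) + v = (l*v + l**2) + v = (l**2 + l*v) + v = v + l**2 + l*v)
N(Z) = -1/2 + Z/2 (N(Z) = ((Z + Z) - 2)/4 = (2*Z - 2)/4 = (-2 + 2*Z)/4 = -1/2 + Z/2)
E*N(T(-2, u(2))) - 52 = -111*(-1/2 + (-2 + (-9*2**2)**2 - 9*2**2*(-2))/2) - 52 = -111*(-1/2 + (-2 + (-9*4)**2 - 9*4*(-2))/2) - 52 = -111*(-1/2 + (-2 + (-36)**2 - 36*(-2))/2) - 52 = -111*(-1/2 + (-2 + 1296 + 72)/2) - 52 = -111*(-1/2 + (1/2)*1366) - 52 = -111*(-1/2 + 683) - 52 = -111*1365/2 - 52 = -151515/2 - 52 = -151619/2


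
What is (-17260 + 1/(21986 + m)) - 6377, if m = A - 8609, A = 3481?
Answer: -398472545/16858 ≈ -23637.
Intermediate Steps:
m = -5128 (m = 3481 - 8609 = -5128)
(-17260 + 1/(21986 + m)) - 6377 = (-17260 + 1/(21986 - 5128)) - 6377 = (-17260 + 1/16858) - 6377 = -290969079/16858 - 6377 = -398472545/16858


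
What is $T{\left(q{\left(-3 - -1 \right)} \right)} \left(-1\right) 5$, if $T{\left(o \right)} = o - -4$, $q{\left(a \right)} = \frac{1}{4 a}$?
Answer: $- \frac{155}{8} \approx -19.375$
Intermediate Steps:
$q{\left(a \right)} = \frac{1}{4 a}$
$T{\left(o \right)} = 4 + o$ ($T{\left(o \right)} = o + 4 = 4 + o$)
$T{\left(q{\left(-3 - -1 \right)} \right)} \left(-1\right) 5 = \left(4 + \frac{1}{4 \left(-3 - -1\right)}\right) \left(-1\right) 5 = \left(4 + \frac{1}{4 \left(-3 + 1\right)}\right) \left(-1\right) 5 = \left(4 + \frac{1}{4 \left(-2\right)}\right) \left(-1\right) 5 = \left(4 + \frac{1}{4} \left(- \frac{1}{2}\right)\right) \left(-1\right) 5 = \left(4 - \frac{1}{8}\right) \left(-1\right) 5 = \frac{31}{8} \left(-1\right) 5 = \left(- \frac{31}{8}\right) 5 = - \frac{155}{8}$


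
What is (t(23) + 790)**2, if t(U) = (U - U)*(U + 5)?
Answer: 624100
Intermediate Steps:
t(U) = 0 (t(U) = 0*(5 + U) = 0)
(t(23) + 790)**2 = (0 + 790)**2 = 790**2 = 624100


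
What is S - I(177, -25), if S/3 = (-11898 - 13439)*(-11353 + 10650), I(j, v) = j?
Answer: 53435556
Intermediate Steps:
S = 53435733 (S = 3*((-11898 - 13439)*(-11353 + 10650)) = 3*(-25337*(-703)) = 3*17811911 = 53435733)
S - I(177, -25) = 53435733 - 1*177 = 53435733 - 177 = 53435556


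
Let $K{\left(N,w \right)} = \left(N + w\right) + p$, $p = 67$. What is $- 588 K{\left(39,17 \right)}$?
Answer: $-72324$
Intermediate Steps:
$K{\left(N,w \right)} = 67 + N + w$ ($K{\left(N,w \right)} = \left(N + w\right) + 67 = 67 + N + w$)
$- 588 K{\left(39,17 \right)} = - 588 \left(67 + 39 + 17\right) = \left(-588\right) 123 = -72324$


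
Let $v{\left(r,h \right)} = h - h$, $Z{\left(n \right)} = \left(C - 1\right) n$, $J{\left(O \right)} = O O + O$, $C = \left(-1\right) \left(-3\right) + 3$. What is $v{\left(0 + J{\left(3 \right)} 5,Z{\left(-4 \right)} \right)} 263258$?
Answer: $0$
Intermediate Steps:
$C = 6$ ($C = 3 + 3 = 6$)
$J{\left(O \right)} = O + O^{2}$ ($J{\left(O \right)} = O^{2} + O = O + O^{2}$)
$Z{\left(n \right)} = 5 n$ ($Z{\left(n \right)} = \left(6 - 1\right) n = 5 n$)
$v{\left(r,h \right)} = 0$
$v{\left(0 + J{\left(3 \right)} 5,Z{\left(-4 \right)} \right)} 263258 = 0 \cdot 263258 = 0$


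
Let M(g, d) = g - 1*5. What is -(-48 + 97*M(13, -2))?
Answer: -728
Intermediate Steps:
M(g, d) = -5 + g (M(g, d) = g - 5 = -5 + g)
-(-48 + 97*M(13, -2)) = -(-48 + 97*(-5 + 13)) = -(-48 + 97*8) = -(-48 + 776) = -1*728 = -728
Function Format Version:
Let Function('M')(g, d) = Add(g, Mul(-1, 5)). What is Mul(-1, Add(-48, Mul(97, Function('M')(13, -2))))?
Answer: -728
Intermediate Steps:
Function('M')(g, d) = Add(-5, g) (Function('M')(g, d) = Add(g, -5) = Add(-5, g))
Mul(-1, Add(-48, Mul(97, Function('M')(13, -2)))) = Mul(-1, Add(-48, Mul(97, Add(-5, 13)))) = Mul(-1, Add(-48, Mul(97, 8))) = Mul(-1, Add(-48, 776)) = Mul(-1, 728) = -728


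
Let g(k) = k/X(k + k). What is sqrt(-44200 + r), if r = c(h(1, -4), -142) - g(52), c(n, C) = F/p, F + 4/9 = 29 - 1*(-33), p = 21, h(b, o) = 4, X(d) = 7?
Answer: 5*I*sqrt(7017906)/63 ≈ 210.25*I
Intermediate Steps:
g(k) = k/7
F = 554/9 (F = -4/9 + (29 - 1*(-33)) = -4/9 + (29 + 33) = -4/9 + 62 = 554/9 ≈ 61.556)
c(n, C) = 554/189 (c(n, C) = (554/9)/21 = (554/9)*(1/21) = 554/189)
r = -850/189 (r = 554/189 - 52/7 = -850/189 ≈ -4.4974)
sqrt(-44200 + r) = sqrt(-44200 - 850/189) = sqrt(-8354650/189) = 5*I*sqrt(7017906)/63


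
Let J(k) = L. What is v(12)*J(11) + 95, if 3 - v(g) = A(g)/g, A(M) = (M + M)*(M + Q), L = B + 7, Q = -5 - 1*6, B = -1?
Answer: 101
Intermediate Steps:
Q = -11 (Q = -5 - 6 = -11)
L = 6 (L = -1 + 7 = 6)
J(k) = 6
A(M) = 2*M*(-11 + M) (A(M) = (M + M)*(M - 11) = (2*M)*(-11 + M) = 2*M*(-11 + M))
v(g) = 25 - 2*g (v(g) = 3 - 2*g*(-11 + g)/g = 3 - (-22 + 2*g) = 3 + (22 - 2*g) = 25 - 2*g)
v(12)*J(11) + 95 = (25 - 2*12)*6 + 95 = (25 - 24)*6 + 95 = 1*6 + 95 = 6 + 95 = 101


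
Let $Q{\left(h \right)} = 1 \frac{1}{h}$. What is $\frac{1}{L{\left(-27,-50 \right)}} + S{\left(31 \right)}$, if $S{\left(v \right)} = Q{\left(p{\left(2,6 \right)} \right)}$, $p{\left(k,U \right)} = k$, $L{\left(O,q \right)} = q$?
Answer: $\frac{12}{25} \approx 0.48$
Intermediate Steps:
$Q{\left(h \right)} = \frac{1}{h}$
$S{\left(v \right)} = \frac{1}{2}$
$\frac{1}{L{\left(-27,-50 \right)}} + S{\left(31 \right)} = \frac{1}{-50} + \frac{1}{2} = - \frac{1}{50} + \frac{1}{2} = \frac{12}{25}$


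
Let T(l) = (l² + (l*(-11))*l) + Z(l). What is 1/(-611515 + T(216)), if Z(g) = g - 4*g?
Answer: -1/1078723 ≈ -9.2702e-7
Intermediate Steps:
Z(g) = -3*g
T(l) = -10*l² - 3*l (T(l) = (l² + (l*(-11))*l) - 3*l = (l² + (-11*l)*l) - 3*l = (l² - 11*l²) - 3*l = -10*l² - 3*l)
1/(-611515 + T(216)) = 1/(-611515 + 216*(-3 - 10*216)) = 1/(-611515 + 216*(-3 - 2160)) = 1/(-611515 + 216*(-2163)) = 1/(-611515 - 467208) = 1/(-1078723) = -1/1078723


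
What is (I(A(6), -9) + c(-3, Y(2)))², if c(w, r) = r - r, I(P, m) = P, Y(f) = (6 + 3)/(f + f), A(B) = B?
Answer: 36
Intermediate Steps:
Y(f) = 9/(2*f) (Y(f) = 9/((2*f)) = 9*(1/(2*f)) = 9/(2*f))
c(w, r) = 0
(I(A(6), -9) + c(-3, Y(2)))² = (6 + 0)² = 6² = 36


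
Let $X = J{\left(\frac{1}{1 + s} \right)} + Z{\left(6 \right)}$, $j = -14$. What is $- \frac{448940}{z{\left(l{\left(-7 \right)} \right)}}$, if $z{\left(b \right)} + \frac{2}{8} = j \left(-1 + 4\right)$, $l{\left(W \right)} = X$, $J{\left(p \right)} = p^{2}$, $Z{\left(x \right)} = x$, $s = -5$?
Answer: $\frac{1795760}{169} \approx 10626.0$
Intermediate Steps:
$X = \frac{97}{16}$ ($X = \left(\frac{1}{1 - 5}\right)^{2} + 6 = \left(\frac{1}{-4}\right)^{2} + 6 = \left(- \frac{1}{4}\right)^{2} + 6 = \frac{1}{16} + 6 = \frac{97}{16} \approx 6.0625$)
$l{\left(W \right)} = \frac{97}{16}$
$z{\left(b \right)} = - \frac{169}{4}$ ($z{\left(b \right)} = - \frac{1}{4} - 14 \left(-1 + 4\right) = - \frac{1}{4} - 42 = - \frac{169}{4}$)
$- \frac{448940}{z{\left(l{\left(-7 \right)} \right)}} = - \frac{448940}{- \frac{169}{4}} = \left(-448940\right) \left(- \frac{4}{169}\right) = \frac{1795760}{169}$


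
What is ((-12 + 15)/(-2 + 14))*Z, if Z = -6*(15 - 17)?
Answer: 3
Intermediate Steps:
Z = 12 (Z = -6*(-2) = 12)
((-12 + 15)/(-2 + 14))*Z = ((-12 + 15)/(-2 + 14))*12 = (3/12)*12 = (3*(1/12))*12 = (¼)*12 = 3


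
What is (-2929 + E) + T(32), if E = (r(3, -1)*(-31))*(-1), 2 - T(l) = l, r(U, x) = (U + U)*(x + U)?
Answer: -2587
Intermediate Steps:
r(U, x) = 2*U*(U + x) (r(U, x) = (2*U)*(U + x) = 2*U*(U + x))
T(l) = 2 - l
E = 372 (E = ((2*3*(3 - 1))*(-31))*(-1) = ((2*3*2)*(-31))*(-1) = (12*(-31))*(-1) = -372*(-1) = 372)
(-2929 + E) + T(32) = (-2929 + 372) + (2 - 1*32) = -2557 + (2 - 32) = -2557 - 30 = -2587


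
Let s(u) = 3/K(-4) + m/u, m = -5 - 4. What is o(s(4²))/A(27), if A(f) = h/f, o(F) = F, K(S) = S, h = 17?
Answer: -567/272 ≈ -2.0846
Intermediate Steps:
m = -9
s(u) = -¾ - 9/u (s(u) = 3/(-4) - 9/u = 3*(-¼) - 9/u = -¾ - 9/u)
A(f) = 17/f
o(s(4²))/A(27) = (-¾ - 9/(4²))/((17/27)) = (-¾ - 9/16)/((17*(1/27))) = (-¾ - 9*1/16)/(17/27) = (-¾ - 9/16)*(27/17) = -21/16*27/17 = -567/272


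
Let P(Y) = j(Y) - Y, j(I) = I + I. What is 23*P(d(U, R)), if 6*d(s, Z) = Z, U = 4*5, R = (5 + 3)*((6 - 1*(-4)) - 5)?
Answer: 460/3 ≈ 153.33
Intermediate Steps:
j(I) = 2*I
R = 40 (R = 8*((6 + 4) - 5) = 8*(10 - 5) = 8*5 = 40)
U = 20
d(s, Z) = Z/6
P(Y) = Y (P(Y) = 2*Y - Y = Y)
23*P(d(U, R)) = 23*((⅙)*40) = 23*(20/3) = 460/3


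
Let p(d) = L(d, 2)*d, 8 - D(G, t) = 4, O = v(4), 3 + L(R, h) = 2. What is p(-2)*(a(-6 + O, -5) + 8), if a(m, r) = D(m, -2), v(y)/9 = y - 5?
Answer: 24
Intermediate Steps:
v(y) = -45 + 9*y (v(y) = 9*(y - 5) = 9*(-5 + y) = -45 + 9*y)
L(R, h) = -1 (L(R, h) = -3 + 2 = -1)
O = -9 (O = -45 + 9*4 = -45 + 36 = -9)
D(G, t) = 4 (D(G, t) = 8 - 1*4 = 8 - 4 = 4)
a(m, r) = 4
p(d) = -d
p(-2)*(a(-6 + O, -5) + 8) = (-1*(-2))*(4 + 8) = 2*12 = 24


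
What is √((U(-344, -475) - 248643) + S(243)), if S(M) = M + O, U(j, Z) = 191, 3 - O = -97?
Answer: I*√248109 ≈ 498.11*I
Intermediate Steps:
O = 100 (O = 3 - 1*(-97) = 3 + 97 = 100)
S(M) = 100 + M (S(M) = M + 100 = 100 + M)
√((U(-344, -475) - 248643) + S(243)) = √((191 - 248643) + (100 + 243)) = √(-248452 + 343) = √(-248109) = I*√248109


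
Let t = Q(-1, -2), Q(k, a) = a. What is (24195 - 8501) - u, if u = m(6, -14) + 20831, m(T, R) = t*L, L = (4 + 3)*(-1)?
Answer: -5151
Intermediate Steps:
t = -2
L = -7 (L = 7*(-1) = -7)
m(T, R) = 14 (m(T, R) = -2*(-7) = 14)
u = 20845 (u = 14 + 20831 = 20845)
(24195 - 8501) - u = (24195 - 8501) - 1*20845 = 15694 - 20845 = -5151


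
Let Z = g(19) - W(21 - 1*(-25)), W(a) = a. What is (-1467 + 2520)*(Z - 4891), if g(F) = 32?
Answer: -5164965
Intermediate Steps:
Z = -14 (Z = 32 - (21 - 1*(-25)) = 32 - (21 + 25) = 32 - 1*46 = 32 - 46 = -14)
(-1467 + 2520)*(Z - 4891) = (-1467 + 2520)*(-14 - 4891) = 1053*(-4905) = -5164965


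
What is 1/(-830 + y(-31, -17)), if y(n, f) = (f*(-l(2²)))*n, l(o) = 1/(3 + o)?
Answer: -7/6337 ≈ -0.0011046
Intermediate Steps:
y(n, f) = -f*n/7 (y(n, f) = (f*(-1/(3 + 2²)))*n = (f*(-1/(3 + 4)))*n = (f*(-1/7))*n = (f*(-1*⅐))*n = (f*(-⅐))*n = (-f/7)*n = -f*n/7)
1/(-830 + y(-31, -17)) = 1/(-830 - ⅐*(-17)*(-31)) = 1/(-830 - 527/7) = 1/(-6337/7) = -7/6337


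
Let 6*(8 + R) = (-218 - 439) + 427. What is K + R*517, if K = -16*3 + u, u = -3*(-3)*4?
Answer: -71899/3 ≈ -23966.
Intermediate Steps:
u = 36 (u = 9*4 = 36)
K = -12 (K = -16*3 + 36 = -48 + 36 = -12)
R = -139/3 (R = -8 + ((-218 - 439) + 427)/6 = -8 + (-657 + 427)/6 = -8 + (1/6)*(-230) = -8 - 115/3 = -139/3 ≈ -46.333)
K + R*517 = -12 - 139/3*517 = -12 - 71863/3 = -71899/3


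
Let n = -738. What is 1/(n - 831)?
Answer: -1/1569 ≈ -0.00063735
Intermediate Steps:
1/(n - 831) = 1/(-738 - 831) = 1/(-1569) = -1/1569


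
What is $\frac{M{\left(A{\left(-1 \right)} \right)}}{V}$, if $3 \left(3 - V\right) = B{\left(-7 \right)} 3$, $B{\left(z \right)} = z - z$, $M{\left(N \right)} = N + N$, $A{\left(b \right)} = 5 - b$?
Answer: $4$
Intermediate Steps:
$M{\left(N \right)} = 2 N$
$B{\left(z \right)} = 0$
$V = 3$ ($V = 3 - \frac{0 \cdot 3}{3} = 3 - 0 = 3 + 0 = 3$)
$\frac{M{\left(A{\left(-1 \right)} \right)}}{V} = \frac{2 \left(5 - -1\right)}{3} = 2 \left(5 + 1\right) \frac{1}{3} = 2 \cdot 6 \cdot \frac{1}{3} = 12 \cdot \frac{1}{3} = 4$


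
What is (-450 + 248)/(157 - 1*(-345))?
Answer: -101/251 ≈ -0.40239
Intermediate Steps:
(-450 + 248)/(157 - 1*(-345)) = -202/(157 + 345) = -202/502 = -202*1/502 = -101/251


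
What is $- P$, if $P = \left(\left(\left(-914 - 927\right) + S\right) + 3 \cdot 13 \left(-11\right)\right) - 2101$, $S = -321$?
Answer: $4692$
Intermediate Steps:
$P = -4692$ ($P = \left(\left(\left(-914 - 927\right) - 321\right) + 3 \cdot 13 \left(-11\right)\right) - 2101 = \left(\left(-1841 - 321\right) + 39 \left(-11\right)\right) - 2101 = \left(-2162 - 429\right) - 2101 = -2591 - 2101 = -4692$)
$- P = \left(-1\right) \left(-4692\right) = 4692$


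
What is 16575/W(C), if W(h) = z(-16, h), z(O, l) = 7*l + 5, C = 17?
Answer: 16575/124 ≈ 133.67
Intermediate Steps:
z(O, l) = 5 + 7*l
W(h) = 5 + 7*h
16575/W(C) = 16575/(5 + 7*17) = 16575/(5 + 119) = 16575/124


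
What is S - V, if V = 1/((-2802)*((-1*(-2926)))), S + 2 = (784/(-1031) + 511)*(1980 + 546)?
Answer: 10894515697444871/8452810212 ≈ 1.2889e+6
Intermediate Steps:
S = 1328817920/1031 (S = -2 + (784/(-1031) + 511)*(1980 + 546) = -2 + (784*(-1/1031) + 511)*2526 = -2 + (-784/1031 + 511)*2526 = -2 + (526057/1031)*2526 = -2 + 1328819982/1031 = 1328817920/1031 ≈ 1.2889e+6)
V = -1/8198652 (V = -1/2802/2926 = -1/2802*1/2926 = -1/8198652 ≈ -1.2197e-7)
S - V = 1328817920/1031 - 1*(-1/8198652) = 1328817920/1031 + 1/8198652 = 10894515697444871/8452810212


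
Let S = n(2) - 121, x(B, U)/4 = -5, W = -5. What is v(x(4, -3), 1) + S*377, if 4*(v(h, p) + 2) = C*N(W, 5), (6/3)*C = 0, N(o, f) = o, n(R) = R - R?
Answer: -45619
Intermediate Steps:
n(R) = 0
x(B, U) = -20 (x(B, U) = 4*(-5) = -20)
C = 0 (C = (½)*0 = 0)
v(h, p) = -2 (v(h, p) = -2 + (0*(-5))/4 = -2 + (¼)*0 = -2 + 0 = -2)
S = -121 (S = 0 - 121 = -121)
v(x(4, -3), 1) + S*377 = -2 - 121*377 = -2 - 45617 = -45619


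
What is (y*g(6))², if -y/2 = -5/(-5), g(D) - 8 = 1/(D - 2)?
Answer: 1089/4 ≈ 272.25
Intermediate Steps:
g(D) = 8 + 1/(-2 + D) (g(D) = 8 + 1/(D - 2) = 8 + 1/(-2 + D))
y = -2 (y = -(-10)/(-5) = -(-10)*(-1)/5 = -2*1 = -2)
(y*g(6))² = (-2*(-15 + 8*6)/(-2 + 6))² = (-2*(-15 + 48)/4)² = (-33/2)² = 1089/4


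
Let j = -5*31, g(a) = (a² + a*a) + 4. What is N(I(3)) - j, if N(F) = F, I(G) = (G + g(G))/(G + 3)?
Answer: 955/6 ≈ 159.17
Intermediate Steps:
g(a) = 4 + 2*a² (g(a) = (a² + a²) + 4 = 2*a² + 4 = 4 + 2*a²)
I(G) = (4 + G + 2*G²)/(3 + G) (I(G) = (G + (4 + 2*G²))/(G + 3) = (4 + G + 2*G²)/(3 + G))
j = -155 (j = -1*155 = -155)
N(I(3)) - j = (4 + 3 + 2*3²)/(3 + 3) - 1*(-155) = (4 + 3 + 2*9)/6 + 155 = (4 + 3 + 18)/6 + 155 = (⅙)*25 + 155 = 25/6 + 155 = 955/6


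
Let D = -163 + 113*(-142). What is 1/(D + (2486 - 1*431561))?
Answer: -1/445284 ≈ -2.2458e-6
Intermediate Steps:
D = -16209 (D = -163 - 16046 = -16209)
1/(D + (2486 - 1*431561)) = 1/(-16209 + (2486 - 1*431561)) = 1/(-16209 + (2486 - 431561)) = 1/(-16209 - 429075) = 1/(-445284) = -1/445284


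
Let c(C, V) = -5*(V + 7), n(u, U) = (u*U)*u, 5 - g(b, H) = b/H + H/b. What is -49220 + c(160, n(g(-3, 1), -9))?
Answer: -46130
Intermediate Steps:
g(b, H) = 5 - H/b - b/H (g(b, H) = 5 - (b/H + H/b) = 5 - (H/b + b/H) = 5 + (-H/b - b/H) = 5 - H/b - b/H)
n(u, U) = U*u² (n(u, U) = (U*u)*u = U*u²)
c(C, V) = -35 - 5*V (c(C, V) = -5*(7 + V) = -35 - 5*V)
-49220 + c(160, n(g(-3, 1), -9)) = -49220 + (-35 - (-45)*(5 - 1*1/(-3) - 1*(-3)/1)²) = -49220 + (-35 - (-45)*(5 - 1*1*(-⅓) - 1*(-3)*1)²) = -49220 + (-35 - (-45)*(5 + ⅓ + 3)²) = -49220 + (-35 - (-45)*(25/3)²) = -49220 + (-35 - (-45)*625/9) = -49220 + (-35 - 5*(-625)) = -49220 + (-35 + 3125) = -49220 + 3090 = -46130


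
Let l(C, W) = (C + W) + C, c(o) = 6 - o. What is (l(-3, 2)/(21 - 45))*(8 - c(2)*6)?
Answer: -8/3 ≈ -2.6667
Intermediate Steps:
l(C, W) = W + 2*C
(l(-3, 2)/(21 - 45))*(8 - c(2)*6) = ((2 + 2*(-3))/(21 - 45))*(8 - (6 - 1*2)*6) = ((2 - 6)/(-24))*(8 - (6 - 2)*6) = (-1/24*(-4))*(8 - 4*6) = (8 - 1*24)/6 = (8 - 24)/6 = (⅙)*(-16) = -8/3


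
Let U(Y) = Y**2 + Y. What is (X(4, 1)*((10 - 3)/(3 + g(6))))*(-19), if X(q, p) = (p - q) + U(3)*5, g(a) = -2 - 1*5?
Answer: 7581/4 ≈ 1895.3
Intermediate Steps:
U(Y) = Y + Y**2
g(a) = -7 (g(a) = -2 - 5 = -7)
X(q, p) = 60 + p - q (X(q, p) = (p - q) + (3*(1 + 3))*5 = (p - q) + (3*4)*5 = (p - q) + 12*5 = (p - q) + 60 = 60 + p - q)
(X(4, 1)*((10 - 3)/(3 + g(6))))*(-19) = ((60 + 1 - 1*4)*((10 - 3)/(3 - 7)))*(-19) = ((60 + 1 - 4)*(7/(-4)))*(-19) = (57*(7*(-1/4)))*(-19) = (57*(-7/4))*(-19) = -399/4*(-19) = 7581/4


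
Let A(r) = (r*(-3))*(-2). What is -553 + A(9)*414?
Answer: 21803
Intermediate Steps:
A(r) = 6*r (A(r) = -3*r*(-2) = 6*r)
-553 + A(9)*414 = -553 + (6*9)*414 = -553 + 54*414 = -553 + 22356 = 21803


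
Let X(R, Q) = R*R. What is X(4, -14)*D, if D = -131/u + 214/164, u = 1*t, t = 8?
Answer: -9886/41 ≈ -241.12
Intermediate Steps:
X(R, Q) = R**2
u = 8 (u = 1*8 = 8)
D = -4943/328 (D = -131/8 + 214/164 = -131*1/8 + 214*(1/164) = -131/8 + 107/82 = -4943/328 ≈ -15.070)
X(4, -14)*D = 4**2*(-4943/328) = 16*(-4943/328) = -9886/41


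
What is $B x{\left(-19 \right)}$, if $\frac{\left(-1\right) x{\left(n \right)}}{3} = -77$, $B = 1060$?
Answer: $244860$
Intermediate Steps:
$x{\left(n \right)} = 231$ ($x{\left(n \right)} = \left(-3\right) \left(-77\right) = 231$)
$B x{\left(-19 \right)} = 1060 \cdot 231 = 244860$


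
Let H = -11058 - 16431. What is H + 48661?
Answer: 21172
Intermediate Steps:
H = -27489
H + 48661 = -27489 + 48661 = 21172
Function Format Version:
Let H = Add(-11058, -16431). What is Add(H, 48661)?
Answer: 21172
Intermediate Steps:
H = -27489
Add(H, 48661) = Add(-27489, 48661) = 21172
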